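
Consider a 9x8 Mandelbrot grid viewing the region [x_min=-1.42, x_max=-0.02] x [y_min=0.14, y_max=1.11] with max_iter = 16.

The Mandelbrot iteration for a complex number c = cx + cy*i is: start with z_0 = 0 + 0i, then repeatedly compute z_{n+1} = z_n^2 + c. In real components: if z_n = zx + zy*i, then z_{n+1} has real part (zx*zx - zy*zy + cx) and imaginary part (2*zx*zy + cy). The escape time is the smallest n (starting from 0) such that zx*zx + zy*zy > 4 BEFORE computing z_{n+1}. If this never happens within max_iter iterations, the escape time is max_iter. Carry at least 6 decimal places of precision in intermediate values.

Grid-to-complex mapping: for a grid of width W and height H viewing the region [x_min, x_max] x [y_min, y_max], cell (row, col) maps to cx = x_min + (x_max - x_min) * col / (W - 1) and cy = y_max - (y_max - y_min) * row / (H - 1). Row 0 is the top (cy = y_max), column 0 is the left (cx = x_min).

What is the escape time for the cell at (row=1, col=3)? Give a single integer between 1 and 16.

Answer: 3

Derivation:
z_0 = 0 + 0i, c = -0.8950 + 0.9714i
Iter 1: z = -0.8950 + 0.9714i, |z|^2 = 1.7447
Iter 2: z = -1.0376 + -0.7674i, |z|^2 = 1.6657
Iter 3: z = -0.4072 + 2.5641i, |z|^2 = 6.7403
Escaped at iteration 3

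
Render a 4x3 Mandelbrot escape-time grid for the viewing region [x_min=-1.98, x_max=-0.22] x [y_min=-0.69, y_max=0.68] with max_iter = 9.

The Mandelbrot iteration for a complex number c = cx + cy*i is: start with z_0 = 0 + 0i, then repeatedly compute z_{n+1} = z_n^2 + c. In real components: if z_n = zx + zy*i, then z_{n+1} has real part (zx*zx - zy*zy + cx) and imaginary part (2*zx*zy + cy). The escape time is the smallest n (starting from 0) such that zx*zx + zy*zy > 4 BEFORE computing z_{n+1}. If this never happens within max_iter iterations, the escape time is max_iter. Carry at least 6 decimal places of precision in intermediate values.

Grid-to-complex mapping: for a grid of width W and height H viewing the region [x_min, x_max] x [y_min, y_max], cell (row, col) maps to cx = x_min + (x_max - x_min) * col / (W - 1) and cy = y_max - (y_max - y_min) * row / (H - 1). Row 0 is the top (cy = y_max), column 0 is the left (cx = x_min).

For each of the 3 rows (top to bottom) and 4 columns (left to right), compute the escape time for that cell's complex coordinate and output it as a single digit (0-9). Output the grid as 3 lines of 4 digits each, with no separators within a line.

Answer: 1349
7999
1349

Derivation:
(row=0, col=0): c = -1.9800 + 0.6800i → escape time 1
(row=0, col=1): c = -1.3933 + 0.6800i → escape time 3
(row=0, col=2): c = -0.8067 + 0.6800i → escape time 4
(row=0, col=3): c = -0.2200 + 0.6800i → escape time 9
(row=1, col=0): c = -1.9800 + -0.0050i → escape time 7
(row=1, col=1): c = -1.3933 + -0.0050i → escape time 9
(row=1, col=2): c = -0.8067 + -0.0050i → escape time 9
(row=1, col=3): c = -0.2200 + -0.0050i → escape time 9
(row=2, col=0): c = -1.9800 + -0.6900i → escape time 1
(row=2, col=1): c = -1.3933 + -0.6900i → escape time 3
(row=2, col=2): c = -0.8067 + -0.6900i → escape time 4
(row=2, col=3): c = -0.2200 + -0.6900i → escape time 9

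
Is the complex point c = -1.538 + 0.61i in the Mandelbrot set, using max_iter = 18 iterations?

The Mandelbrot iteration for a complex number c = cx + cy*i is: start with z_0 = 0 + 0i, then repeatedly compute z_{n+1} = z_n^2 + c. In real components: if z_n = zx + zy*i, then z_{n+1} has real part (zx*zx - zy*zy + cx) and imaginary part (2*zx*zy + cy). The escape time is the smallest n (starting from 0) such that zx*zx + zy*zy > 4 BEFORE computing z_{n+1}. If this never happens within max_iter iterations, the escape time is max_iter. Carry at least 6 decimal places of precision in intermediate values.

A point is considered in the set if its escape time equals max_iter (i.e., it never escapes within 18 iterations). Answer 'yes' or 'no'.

z_0 = 0 + 0i, c = -1.5380 + 0.6100i
Iter 1: z = -1.5380 + 0.6100i, |z|^2 = 2.7375
Iter 2: z = 0.4553 + -1.2664i, |z|^2 = 1.8110
Iter 3: z = -2.9343 + -0.5433i, |z|^2 = 8.9054
Escaped at iteration 3

Answer: no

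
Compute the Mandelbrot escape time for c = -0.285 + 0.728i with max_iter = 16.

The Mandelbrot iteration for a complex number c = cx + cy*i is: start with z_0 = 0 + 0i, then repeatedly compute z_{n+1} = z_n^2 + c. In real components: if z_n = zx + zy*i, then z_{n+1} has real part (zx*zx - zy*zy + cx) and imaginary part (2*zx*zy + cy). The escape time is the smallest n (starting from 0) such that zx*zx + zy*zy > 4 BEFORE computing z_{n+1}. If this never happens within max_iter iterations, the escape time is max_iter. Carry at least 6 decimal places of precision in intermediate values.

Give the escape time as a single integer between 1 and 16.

Answer: 10

Derivation:
z_0 = 0 + 0i, c = -0.2850 + 0.7280i
Iter 1: z = -0.2850 + 0.7280i, |z|^2 = 0.6112
Iter 2: z = -0.7338 + 0.3130i, |z|^2 = 0.6364
Iter 3: z = 0.1554 + 0.2686i, |z|^2 = 0.0963
Iter 4: z = -0.3330 + 0.8115i, |z|^2 = 0.7694
Iter 5: z = -0.8326 + 0.1876i, |z|^2 = 0.7284
Iter 6: z = 0.3731 + 0.4157i, |z|^2 = 0.3120
Iter 7: z = -0.3186 + 1.0382i, |z|^2 = 1.1793
Iter 8: z = -1.2613 + 0.0665i, |z|^2 = 1.5953
Iter 9: z = 1.3014 + 0.5603i, |z|^2 = 2.0077
Iter 10: z = 1.0948 + 2.1863i, |z|^2 = 5.9788
Escaped at iteration 10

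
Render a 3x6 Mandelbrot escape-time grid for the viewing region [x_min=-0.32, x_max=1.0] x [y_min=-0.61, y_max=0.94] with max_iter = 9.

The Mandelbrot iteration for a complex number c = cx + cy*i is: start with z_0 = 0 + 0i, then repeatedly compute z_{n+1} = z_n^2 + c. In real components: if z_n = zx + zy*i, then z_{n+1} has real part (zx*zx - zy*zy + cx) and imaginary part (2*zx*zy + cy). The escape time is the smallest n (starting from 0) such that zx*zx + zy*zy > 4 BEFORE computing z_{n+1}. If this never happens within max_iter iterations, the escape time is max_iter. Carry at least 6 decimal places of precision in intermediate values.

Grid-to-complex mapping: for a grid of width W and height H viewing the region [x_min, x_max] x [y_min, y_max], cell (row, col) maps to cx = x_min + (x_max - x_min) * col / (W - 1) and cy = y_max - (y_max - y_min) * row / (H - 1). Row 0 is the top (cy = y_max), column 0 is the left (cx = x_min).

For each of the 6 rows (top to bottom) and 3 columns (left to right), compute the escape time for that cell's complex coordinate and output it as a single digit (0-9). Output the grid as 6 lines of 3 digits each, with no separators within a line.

(row=0, col=0): c = -0.3200 + 0.9400i → escape time 5
(row=0, col=1): c = 0.3400 + 0.9400i → escape time 3
(row=0, col=2): c = 1.0000 + 0.9400i → escape time 2
(row=1, col=0): c = -0.3200 + 0.6300i → escape time 9
(row=1, col=1): c = 0.3400 + 0.6300i → escape time 9
(row=1, col=2): c = 1.0000 + 0.6300i → escape time 2
(row=2, col=0): c = -0.3200 + 0.3200i → escape time 9
(row=2, col=1): c = 0.3400 + 0.3200i → escape time 9
(row=2, col=2): c = 1.0000 + 0.3200i → escape time 2
(row=3, col=0): c = -0.3200 + 0.0100i → escape time 9
(row=3, col=1): c = 0.3400 + 0.0100i → escape time 9
(row=3, col=2): c = 1.0000 + 0.0100i → escape time 2
(row=4, col=0): c = -0.3200 + -0.3000i → escape time 9
(row=4, col=1): c = 0.3400 + -0.3000i → escape time 9
(row=4, col=2): c = 1.0000 + -0.3000i → escape time 2
(row=5, col=0): c = -0.3200 + -0.6100i → escape time 9
(row=5, col=1): c = 0.3400 + -0.6100i → escape time 9
(row=5, col=2): c = 1.0000 + -0.6100i → escape time 2

Answer: 532
992
992
992
992
992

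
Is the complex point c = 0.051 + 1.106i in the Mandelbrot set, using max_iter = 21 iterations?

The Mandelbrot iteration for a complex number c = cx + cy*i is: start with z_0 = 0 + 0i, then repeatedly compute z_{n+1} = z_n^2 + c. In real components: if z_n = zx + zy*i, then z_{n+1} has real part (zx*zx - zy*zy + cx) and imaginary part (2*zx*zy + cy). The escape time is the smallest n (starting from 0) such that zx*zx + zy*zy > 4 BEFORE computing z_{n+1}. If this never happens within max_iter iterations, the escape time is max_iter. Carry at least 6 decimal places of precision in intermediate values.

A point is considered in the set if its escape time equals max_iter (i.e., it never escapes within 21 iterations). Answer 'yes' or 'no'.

z_0 = 0 + 0i, c = 0.0510 + 1.1060i
Iter 1: z = 0.0510 + 1.1060i, |z|^2 = 1.2258
Iter 2: z = -1.1696 + 1.2188i, |z|^2 = 2.8535
Iter 3: z = -0.0665 + -1.7451i, |z|^2 = 3.0499
Iter 4: z = -2.9901 + 1.3380i, |z|^2 = 10.7306
Escaped at iteration 4

Answer: no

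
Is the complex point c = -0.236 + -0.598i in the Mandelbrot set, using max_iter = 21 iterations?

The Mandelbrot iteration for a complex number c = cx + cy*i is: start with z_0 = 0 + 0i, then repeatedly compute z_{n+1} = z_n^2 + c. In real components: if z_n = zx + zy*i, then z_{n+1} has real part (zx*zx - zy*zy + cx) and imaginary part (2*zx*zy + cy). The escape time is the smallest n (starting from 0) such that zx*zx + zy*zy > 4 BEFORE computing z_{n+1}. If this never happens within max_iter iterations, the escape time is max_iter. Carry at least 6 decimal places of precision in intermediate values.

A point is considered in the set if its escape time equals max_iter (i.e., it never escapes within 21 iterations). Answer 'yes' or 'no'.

Answer: yes

Derivation:
z_0 = 0 + 0i, c = -0.2360 + -0.5980i
Iter 1: z = -0.2360 + -0.5980i, |z|^2 = 0.4133
Iter 2: z = -0.5379 + -0.3157i, |z|^2 = 0.3890
Iter 3: z = -0.0463 + -0.2583i, |z|^2 = 0.0689
Iter 4: z = -0.3006 + -0.5741i, |z|^2 = 0.4199
Iter 5: z = -0.4752 + -0.2529i, |z|^2 = 0.2898
Iter 6: z = -0.0742 + -0.3576i, |z|^2 = 0.1334
Iter 7: z = -0.3584 + -0.5450i, |z|^2 = 0.4254
Iter 8: z = -0.4045 + -0.2074i, |z|^2 = 0.2066
Iter 9: z = -0.1154 + -0.4302i, |z|^2 = 0.1984
Iter 10: z = -0.4078 + -0.4987i, |z|^2 = 0.4150
Iter 11: z = -0.3184 + -0.1912i, |z|^2 = 0.1380
Iter 12: z = -0.1712 + -0.4762i, |z|^2 = 0.2561
Iter 13: z = -0.4335 + -0.4350i, |z|^2 = 0.3771
Iter 14: z = -0.2373 + -0.2209i, |z|^2 = 0.1051
Iter 15: z = -0.2285 + -0.4932i, |z|^2 = 0.2954
Iter 16: z = -0.4270 + -0.3726i, |z|^2 = 0.3212
Iter 17: z = -0.1925 + -0.2798i, |z|^2 = 0.1153
Iter 18: z = -0.2772 + -0.4903i, |z|^2 = 0.3172
Iter 19: z = -0.3995 + -0.3262i, |z|^2 = 0.2660
Iter 20: z = -0.1828 + -0.3374i, |z|^2 = 0.1472
Did not escape in 21 iterations → in set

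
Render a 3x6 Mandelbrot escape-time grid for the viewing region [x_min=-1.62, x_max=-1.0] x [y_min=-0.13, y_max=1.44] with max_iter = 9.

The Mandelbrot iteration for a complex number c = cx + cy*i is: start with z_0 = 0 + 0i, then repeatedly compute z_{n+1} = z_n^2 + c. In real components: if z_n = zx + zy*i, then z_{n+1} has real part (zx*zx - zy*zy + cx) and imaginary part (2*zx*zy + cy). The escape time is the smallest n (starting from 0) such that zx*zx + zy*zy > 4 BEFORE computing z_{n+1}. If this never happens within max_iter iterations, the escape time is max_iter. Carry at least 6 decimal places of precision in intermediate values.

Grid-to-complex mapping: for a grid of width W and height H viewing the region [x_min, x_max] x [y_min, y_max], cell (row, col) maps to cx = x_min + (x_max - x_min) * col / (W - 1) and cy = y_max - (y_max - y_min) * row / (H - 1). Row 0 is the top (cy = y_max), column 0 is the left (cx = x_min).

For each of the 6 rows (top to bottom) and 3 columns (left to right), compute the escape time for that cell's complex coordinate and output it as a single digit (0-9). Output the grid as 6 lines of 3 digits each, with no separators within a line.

(row=0, col=0): c = -1.6200 + 1.4400i → escape time 1
(row=0, col=1): c = -1.3100 + 1.4400i → escape time 2
(row=0, col=2): c = -1.0000 + 1.4400i → escape time 2
(row=1, col=0): c = -1.6200 + 1.1260i → escape time 2
(row=1, col=1): c = -1.3100 + 1.1260i → escape time 2
(row=1, col=2): c = -1.0000 + 1.1260i → escape time 3
(row=2, col=0): c = -1.6200 + 0.8120i → escape time 3
(row=2, col=1): c = -1.3100 + 0.8120i → escape time 3
(row=2, col=2): c = -1.0000 + 0.8120i → escape time 3
(row=3, col=0): c = -1.6200 + 0.4980i → escape time 3
(row=3, col=1): c = -1.3100 + 0.4980i → escape time 4
(row=3, col=2): c = -1.0000 + 0.4980i → escape time 5
(row=4, col=0): c = -1.6200 + 0.1840i → escape time 5
(row=4, col=1): c = -1.3100 + 0.1840i → escape time 9
(row=4, col=2): c = -1.0000 + 0.1840i → escape time 9
(row=5, col=0): c = -1.6200 + -0.1300i → escape time 6
(row=5, col=1): c = -1.3100 + -0.1300i → escape time 9
(row=5, col=2): c = -1.0000 + -0.1300i → escape time 9

Answer: 122
223
333
345
599
699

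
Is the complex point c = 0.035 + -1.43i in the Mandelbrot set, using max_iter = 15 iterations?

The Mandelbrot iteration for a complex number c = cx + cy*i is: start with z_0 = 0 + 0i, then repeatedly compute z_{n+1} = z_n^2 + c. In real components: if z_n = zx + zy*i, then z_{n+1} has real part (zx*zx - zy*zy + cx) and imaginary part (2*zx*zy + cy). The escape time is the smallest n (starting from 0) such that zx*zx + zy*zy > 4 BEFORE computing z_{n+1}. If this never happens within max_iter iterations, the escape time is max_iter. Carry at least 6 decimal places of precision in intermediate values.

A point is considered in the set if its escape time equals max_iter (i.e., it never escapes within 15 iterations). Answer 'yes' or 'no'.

z_0 = 0 + 0i, c = 0.0350 + -1.4300i
Iter 1: z = 0.0350 + -1.4300i, |z|^2 = 2.0461
Iter 2: z = -2.0087 + -1.5301i, |z|^2 = 6.3760
Escaped at iteration 2

Answer: no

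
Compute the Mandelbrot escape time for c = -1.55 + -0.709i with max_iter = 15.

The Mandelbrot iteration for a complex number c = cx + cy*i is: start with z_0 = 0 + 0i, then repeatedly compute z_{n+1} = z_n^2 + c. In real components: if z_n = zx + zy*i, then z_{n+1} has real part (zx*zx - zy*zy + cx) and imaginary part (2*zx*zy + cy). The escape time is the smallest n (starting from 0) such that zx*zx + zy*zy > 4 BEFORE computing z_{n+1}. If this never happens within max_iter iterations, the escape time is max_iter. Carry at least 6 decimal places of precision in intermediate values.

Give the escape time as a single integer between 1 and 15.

z_0 = 0 + 0i, c = -1.5500 + -0.7090i
Iter 1: z = -1.5500 + -0.7090i, |z|^2 = 2.9052
Iter 2: z = 0.3498 + 1.4889i, |z|^2 = 2.3392
Iter 3: z = -3.6444 + 0.3327i, |z|^2 = 13.3927
Escaped at iteration 3

Answer: 3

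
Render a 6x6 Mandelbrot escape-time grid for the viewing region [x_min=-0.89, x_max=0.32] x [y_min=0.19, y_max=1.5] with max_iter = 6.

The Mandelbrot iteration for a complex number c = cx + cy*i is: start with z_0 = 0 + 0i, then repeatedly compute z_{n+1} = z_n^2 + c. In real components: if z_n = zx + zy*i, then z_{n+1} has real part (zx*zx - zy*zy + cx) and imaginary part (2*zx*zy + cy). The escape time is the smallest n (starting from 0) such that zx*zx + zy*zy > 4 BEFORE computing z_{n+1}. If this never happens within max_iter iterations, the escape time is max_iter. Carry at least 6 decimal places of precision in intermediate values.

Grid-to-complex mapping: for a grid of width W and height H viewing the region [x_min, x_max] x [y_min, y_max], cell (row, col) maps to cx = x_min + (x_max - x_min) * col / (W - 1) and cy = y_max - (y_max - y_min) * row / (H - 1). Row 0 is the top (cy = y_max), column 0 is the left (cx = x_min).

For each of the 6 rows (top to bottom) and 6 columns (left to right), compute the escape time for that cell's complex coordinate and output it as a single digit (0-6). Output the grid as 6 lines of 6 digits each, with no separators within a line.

(row=0, col=0): c = -0.8900 + 1.5000i → escape time 2
(row=0, col=1): c = -0.6480 + 1.5000i → escape time 2
(row=0, col=2): c = -0.4060 + 1.5000i → escape time 2
(row=0, col=3): c = -0.1640 + 1.5000i → escape time 2
(row=0, col=4): c = 0.0780 + 1.5000i → escape time 2
(row=0, col=5): c = 0.3200 + 1.5000i → escape time 2
(row=1, col=0): c = -0.8900 + 1.2380i → escape time 3
(row=1, col=1): c = -0.6480 + 1.2380i → escape time 3
(row=1, col=2): c = -0.4060 + 1.2380i → escape time 3
(row=1, col=3): c = -0.1640 + 1.2380i → escape time 3
(row=1, col=4): c = 0.0780 + 1.2380i → escape time 2
(row=1, col=5): c = 0.3200 + 1.2380i → escape time 2
(row=2, col=0): c = -0.8900 + 0.9760i → escape time 3
(row=2, col=1): c = -0.6480 + 0.9760i → escape time 4
(row=2, col=2): c = -0.4060 + 0.9760i → escape time 4
(row=2, col=3): c = -0.1640 + 0.9760i → escape time 6
(row=2, col=4): c = 0.0780 + 0.9760i → escape time 5
(row=2, col=5): c = 0.3200 + 0.9760i → escape time 3
(row=3, col=0): c = -0.8900 + 0.7140i → escape time 4
(row=3, col=1): c = -0.6480 + 0.7140i → escape time 5
(row=3, col=2): c = -0.4060 + 0.7140i → escape time 6
(row=3, col=3): c = -0.1640 + 0.7140i → escape time 6
(row=3, col=4): c = 0.0780 + 0.7140i → escape time 6
(row=3, col=5): c = 0.3200 + 0.7140i → escape time 6
(row=4, col=0): c = -0.8900 + 0.4520i → escape time 6
(row=4, col=1): c = -0.6480 + 0.4520i → escape time 6
(row=4, col=2): c = -0.4060 + 0.4520i → escape time 6
(row=4, col=3): c = -0.1640 + 0.4520i → escape time 6
(row=4, col=4): c = 0.0780 + 0.4520i → escape time 6
(row=4, col=5): c = 0.3200 + 0.4520i → escape time 6
(row=5, col=0): c = -0.8900 + 0.1900i → escape time 6
(row=5, col=1): c = -0.6480 + 0.1900i → escape time 6
(row=5, col=2): c = -0.4060 + 0.1900i → escape time 6
(row=5, col=3): c = -0.1640 + 0.1900i → escape time 6
(row=5, col=4): c = 0.0780 + 0.1900i → escape time 6
(row=5, col=5): c = 0.3200 + 0.1900i → escape time 6

Answer: 222222
333322
344653
456666
666666
666666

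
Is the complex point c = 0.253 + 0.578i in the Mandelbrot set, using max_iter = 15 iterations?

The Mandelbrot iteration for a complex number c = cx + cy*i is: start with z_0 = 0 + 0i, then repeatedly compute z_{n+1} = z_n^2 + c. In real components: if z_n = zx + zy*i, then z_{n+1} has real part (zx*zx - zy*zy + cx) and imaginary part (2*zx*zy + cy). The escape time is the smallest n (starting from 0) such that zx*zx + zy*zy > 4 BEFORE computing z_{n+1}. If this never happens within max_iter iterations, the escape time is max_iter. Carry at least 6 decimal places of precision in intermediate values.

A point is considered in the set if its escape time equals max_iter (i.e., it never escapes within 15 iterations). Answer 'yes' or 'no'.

z_0 = 0 + 0i, c = 0.2530 + 0.5780i
Iter 1: z = 0.2530 + 0.5780i, |z|^2 = 0.3981
Iter 2: z = -0.0171 + 0.8705i, |z|^2 = 0.7580
Iter 3: z = -0.5044 + 0.5483i, |z|^2 = 0.5550
Iter 4: z = 0.2068 + 0.0249i, |z|^2 = 0.0434
Iter 5: z = 0.2952 + 0.5883i, |z|^2 = 0.4332
Iter 6: z = -0.0060 + 0.9253i, |z|^2 = 0.8562
Iter 7: z = -0.6031 + 0.5670i, |z|^2 = 0.6852
Iter 8: z = 0.2953 + -0.1059i, |z|^2 = 0.0984
Iter 9: z = 0.3290 + 0.5155i, |z|^2 = 0.3739
Iter 10: z = 0.0955 + 0.9172i, |z|^2 = 0.8503
Iter 11: z = -0.5791 + 0.7532i, |z|^2 = 0.9027
Iter 12: z = 0.0209 + -0.2944i, |z|^2 = 0.0871
Iter 13: z = 0.1668 + 0.5657i, |z|^2 = 0.3478
Iter 14: z = -0.0392 + 0.7667i, |z|^2 = 0.5894
Did not escape in 15 iterations → in set

Answer: yes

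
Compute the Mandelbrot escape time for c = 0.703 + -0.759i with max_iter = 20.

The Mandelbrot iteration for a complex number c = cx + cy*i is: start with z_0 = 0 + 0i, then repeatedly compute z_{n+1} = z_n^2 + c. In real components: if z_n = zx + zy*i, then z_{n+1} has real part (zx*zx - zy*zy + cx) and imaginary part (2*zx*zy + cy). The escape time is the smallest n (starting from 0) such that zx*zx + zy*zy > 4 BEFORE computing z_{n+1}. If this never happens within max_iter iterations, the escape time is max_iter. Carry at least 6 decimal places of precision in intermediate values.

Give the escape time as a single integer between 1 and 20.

z_0 = 0 + 0i, c = 0.7030 + -0.7590i
Iter 1: z = 0.7030 + -0.7590i, |z|^2 = 1.0703
Iter 2: z = 0.6211 + -1.8262i, |z|^2 = 3.7206
Iter 3: z = -2.2460 + -3.0276i, |z|^2 = 14.2108
Escaped at iteration 3

Answer: 3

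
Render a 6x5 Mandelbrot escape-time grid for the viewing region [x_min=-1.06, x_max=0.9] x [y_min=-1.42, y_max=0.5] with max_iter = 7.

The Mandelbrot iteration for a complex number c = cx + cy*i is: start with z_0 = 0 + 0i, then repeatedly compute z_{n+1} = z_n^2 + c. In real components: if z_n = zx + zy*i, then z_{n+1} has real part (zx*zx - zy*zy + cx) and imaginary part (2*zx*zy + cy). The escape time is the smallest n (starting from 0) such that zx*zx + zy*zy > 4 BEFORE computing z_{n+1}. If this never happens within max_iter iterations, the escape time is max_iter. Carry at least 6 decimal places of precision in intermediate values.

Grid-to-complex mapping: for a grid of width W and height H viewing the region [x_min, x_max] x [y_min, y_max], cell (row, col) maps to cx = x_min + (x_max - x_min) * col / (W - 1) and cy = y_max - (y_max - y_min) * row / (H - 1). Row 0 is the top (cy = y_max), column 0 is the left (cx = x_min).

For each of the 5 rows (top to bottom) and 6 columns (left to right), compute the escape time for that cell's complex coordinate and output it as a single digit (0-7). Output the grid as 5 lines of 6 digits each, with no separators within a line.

Answer: 577752
777753
577753
346432
222222

Derivation:
(row=0, col=0): c = -1.0600 + 0.5000i → escape time 5
(row=0, col=1): c = -0.6680 + 0.5000i → escape time 7
(row=0, col=2): c = -0.2760 + 0.5000i → escape time 7
(row=0, col=3): c = 0.1160 + 0.5000i → escape time 7
(row=0, col=4): c = 0.5080 + 0.5000i → escape time 5
(row=0, col=5): c = 0.9000 + 0.5000i → escape time 2
(row=1, col=0): c = -1.0600 + 0.0200i → escape time 7
(row=1, col=1): c = -0.6680 + 0.0200i → escape time 7
(row=1, col=2): c = -0.2760 + 0.0200i → escape time 7
(row=1, col=3): c = 0.1160 + 0.0200i → escape time 7
(row=1, col=4): c = 0.5080 + 0.0200i → escape time 5
(row=1, col=5): c = 0.9000 + 0.0200i → escape time 3
(row=2, col=0): c = -1.0600 + -0.4600i → escape time 5
(row=2, col=1): c = -0.6680 + -0.4600i → escape time 7
(row=2, col=2): c = -0.2760 + -0.4600i → escape time 7
(row=2, col=3): c = 0.1160 + -0.4600i → escape time 7
(row=2, col=4): c = 0.5080 + -0.4600i → escape time 5
(row=2, col=5): c = 0.9000 + -0.4600i → escape time 3
(row=3, col=0): c = -1.0600 + -0.9400i → escape time 3
(row=3, col=1): c = -0.6680 + -0.9400i → escape time 4
(row=3, col=2): c = -0.2760 + -0.9400i → escape time 6
(row=3, col=3): c = 0.1160 + -0.9400i → escape time 4
(row=3, col=4): c = 0.5080 + -0.9400i → escape time 3
(row=3, col=5): c = 0.9000 + -0.9400i → escape time 2
(row=4, col=0): c = -1.0600 + -1.4200i → escape time 2
(row=4, col=1): c = -0.6680 + -1.4200i → escape time 2
(row=4, col=2): c = -0.2760 + -1.4200i → escape time 2
(row=4, col=3): c = 0.1160 + -1.4200i → escape time 2
(row=4, col=4): c = 0.5080 + -1.4200i → escape time 2
(row=4, col=5): c = 0.9000 + -1.4200i → escape time 2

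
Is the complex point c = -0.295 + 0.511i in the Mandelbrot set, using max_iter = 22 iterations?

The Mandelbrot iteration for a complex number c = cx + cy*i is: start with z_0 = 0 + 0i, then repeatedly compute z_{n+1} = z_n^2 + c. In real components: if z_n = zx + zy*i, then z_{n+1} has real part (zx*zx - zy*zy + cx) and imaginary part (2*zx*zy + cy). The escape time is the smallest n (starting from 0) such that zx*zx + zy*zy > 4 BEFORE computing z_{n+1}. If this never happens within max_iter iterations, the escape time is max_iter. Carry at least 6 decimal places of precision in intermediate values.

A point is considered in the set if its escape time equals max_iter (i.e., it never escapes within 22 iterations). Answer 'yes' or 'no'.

z_0 = 0 + 0i, c = -0.2950 + 0.5110i
Iter 1: z = -0.2950 + 0.5110i, |z|^2 = 0.3481
Iter 2: z = -0.4691 + 0.2095i, |z|^2 = 0.2639
Iter 3: z = -0.1188 + 0.3144i, |z|^2 = 0.1130
Iter 4: z = -0.3797 + 0.4363i, |z|^2 = 0.3345
Iter 5: z = -0.3411 + 0.1797i, |z|^2 = 0.1486
Iter 6: z = -0.2109 + 0.3884i, |z|^2 = 0.1954
Iter 7: z = -0.4014 + 0.3471i, |z|^2 = 0.2816
Iter 8: z = -0.2544 + 0.2323i, |z|^2 = 0.1187
Iter 9: z = -0.2843 + 0.3928i, |z|^2 = 0.2351
Iter 10: z = -0.3685 + 0.2877i, |z|^2 = 0.2186
Iter 11: z = -0.2420 + 0.2990i, |z|^2 = 0.1479
Iter 12: z = -0.3258 + 0.3663i, |z|^2 = 0.2403
Iter 13: z = -0.3230 + 0.2723i, |z|^2 = 0.1785
Iter 14: z = -0.2648 + 0.3351i, |z|^2 = 0.1824
Iter 15: z = -0.3372 + 0.3335i, |z|^2 = 0.2249
Iter 16: z = -0.2926 + 0.2861i, |z|^2 = 0.1674
Iter 17: z = -0.2913 + 0.3436i, |z|^2 = 0.2029
Iter 18: z = -0.3282 + 0.3108i, |z|^2 = 0.2044
Iter 19: z = -0.2839 + 0.3069i, |z|^2 = 0.1748
Iter 20: z = -0.3086 + 0.3367i, |z|^2 = 0.2086
Iter 21: z = -0.3131 + 0.3032i, |z|^2 = 0.1900
Did not escape in 22 iterations → in set

Answer: yes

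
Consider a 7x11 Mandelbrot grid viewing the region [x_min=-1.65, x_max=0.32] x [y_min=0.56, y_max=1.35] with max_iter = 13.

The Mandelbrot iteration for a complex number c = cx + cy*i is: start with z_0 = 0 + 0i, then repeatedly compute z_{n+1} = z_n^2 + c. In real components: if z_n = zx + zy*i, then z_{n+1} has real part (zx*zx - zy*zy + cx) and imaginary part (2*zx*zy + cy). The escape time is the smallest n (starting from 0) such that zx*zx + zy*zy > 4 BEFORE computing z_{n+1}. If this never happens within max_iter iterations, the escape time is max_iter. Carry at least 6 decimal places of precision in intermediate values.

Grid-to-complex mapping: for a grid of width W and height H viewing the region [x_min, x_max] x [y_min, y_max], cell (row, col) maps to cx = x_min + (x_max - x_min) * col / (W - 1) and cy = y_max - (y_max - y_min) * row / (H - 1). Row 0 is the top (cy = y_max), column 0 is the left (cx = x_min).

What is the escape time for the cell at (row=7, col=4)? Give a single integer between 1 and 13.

z_0 = 0 + 0i, c = -0.3367 + 0.7970i
Iter 1: z = -0.3367 + 0.7970i, |z|^2 = 0.7486
Iter 2: z = -0.8585 + 0.2604i, |z|^2 = 0.8049
Iter 3: z = 0.3326 + 0.3500i, |z|^2 = 0.2331
Iter 4: z = -0.3485 + 1.0298i, |z|^2 = 1.1820
Iter 5: z = -1.2757 + 0.0792i, |z|^2 = 1.6337
Iter 6: z = 1.2845 + 0.5949i, |z|^2 = 2.0039
Iter 7: z = 0.9595 + 2.3252i, |z|^2 = 6.3272
Escaped at iteration 7

Answer: 7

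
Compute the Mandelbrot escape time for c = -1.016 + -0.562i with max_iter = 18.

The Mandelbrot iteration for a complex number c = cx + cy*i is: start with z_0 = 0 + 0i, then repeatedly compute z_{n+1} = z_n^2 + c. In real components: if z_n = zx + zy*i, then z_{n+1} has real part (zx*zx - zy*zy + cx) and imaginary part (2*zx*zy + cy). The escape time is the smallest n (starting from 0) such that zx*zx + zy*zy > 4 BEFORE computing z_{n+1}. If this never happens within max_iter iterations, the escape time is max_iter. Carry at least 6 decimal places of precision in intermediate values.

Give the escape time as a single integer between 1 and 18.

Answer: 5

Derivation:
z_0 = 0 + 0i, c = -1.0160 + -0.5620i
Iter 1: z = -1.0160 + -0.5620i, |z|^2 = 1.3481
Iter 2: z = -0.2996 + 0.5800i, |z|^2 = 0.4261
Iter 3: z = -1.2626 + -0.9095i, |z|^2 = 2.4214
Iter 4: z = -0.2490 + 1.7348i, |z|^2 = 3.0714
Iter 5: z = -3.9634 + -1.4258i, |z|^2 = 17.7414
Escaped at iteration 5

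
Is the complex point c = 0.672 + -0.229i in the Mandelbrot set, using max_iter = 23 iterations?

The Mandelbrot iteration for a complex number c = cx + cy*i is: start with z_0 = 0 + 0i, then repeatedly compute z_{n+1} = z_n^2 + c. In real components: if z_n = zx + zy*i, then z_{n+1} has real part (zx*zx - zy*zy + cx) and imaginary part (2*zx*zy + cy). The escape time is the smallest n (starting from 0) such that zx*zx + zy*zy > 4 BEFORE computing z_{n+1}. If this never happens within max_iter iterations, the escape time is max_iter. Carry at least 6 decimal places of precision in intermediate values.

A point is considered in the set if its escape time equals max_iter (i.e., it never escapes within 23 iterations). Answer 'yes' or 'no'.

Answer: no

Derivation:
z_0 = 0 + 0i, c = 0.6720 + -0.2290i
Iter 1: z = 0.6720 + -0.2290i, |z|^2 = 0.5040
Iter 2: z = 1.0711 + -0.5368i, |z|^2 = 1.4355
Iter 3: z = 1.5312 + -1.3789i, |z|^2 = 4.2461
Escaped at iteration 3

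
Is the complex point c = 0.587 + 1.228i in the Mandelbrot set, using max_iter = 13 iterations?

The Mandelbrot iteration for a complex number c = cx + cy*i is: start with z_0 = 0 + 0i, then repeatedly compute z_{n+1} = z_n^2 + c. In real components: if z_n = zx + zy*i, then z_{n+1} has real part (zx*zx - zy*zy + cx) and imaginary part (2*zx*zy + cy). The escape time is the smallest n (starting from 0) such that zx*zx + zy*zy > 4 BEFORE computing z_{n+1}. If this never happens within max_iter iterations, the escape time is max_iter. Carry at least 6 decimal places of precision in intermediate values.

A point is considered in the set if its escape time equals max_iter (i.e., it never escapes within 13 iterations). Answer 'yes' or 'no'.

Answer: no

Derivation:
z_0 = 0 + 0i, c = 0.5870 + 1.2280i
Iter 1: z = 0.5870 + 1.2280i, |z|^2 = 1.8526
Iter 2: z = -0.5764 + 2.6697i, |z|^2 = 7.4594
Escaped at iteration 2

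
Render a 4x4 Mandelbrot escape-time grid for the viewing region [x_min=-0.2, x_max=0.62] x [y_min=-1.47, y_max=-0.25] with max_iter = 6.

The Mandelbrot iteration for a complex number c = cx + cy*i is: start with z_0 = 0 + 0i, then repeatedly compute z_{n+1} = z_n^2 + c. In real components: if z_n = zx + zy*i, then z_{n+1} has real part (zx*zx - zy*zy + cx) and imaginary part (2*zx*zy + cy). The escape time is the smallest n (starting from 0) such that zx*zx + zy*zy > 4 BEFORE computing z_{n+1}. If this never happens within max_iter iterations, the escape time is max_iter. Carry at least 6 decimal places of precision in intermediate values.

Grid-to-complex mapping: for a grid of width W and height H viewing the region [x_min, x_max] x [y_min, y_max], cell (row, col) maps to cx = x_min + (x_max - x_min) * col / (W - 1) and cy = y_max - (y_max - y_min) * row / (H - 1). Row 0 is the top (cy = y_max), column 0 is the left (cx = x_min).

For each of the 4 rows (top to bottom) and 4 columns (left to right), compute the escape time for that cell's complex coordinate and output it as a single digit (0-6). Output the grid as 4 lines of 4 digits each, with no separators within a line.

(row=0, col=0): c = -0.2000 + -0.2500i → escape time 6
(row=0, col=1): c = 0.0733 + -0.2500i → escape time 6
(row=0, col=2): c = 0.3467 + -0.2500i → escape time 6
(row=0, col=3): c = 0.6200 + -0.2500i → escape time 4
(row=1, col=0): c = -0.2000 + -0.6567i → escape time 6
(row=1, col=1): c = 0.0733 + -0.6567i → escape time 6
(row=1, col=2): c = 0.3467 + -0.6567i → escape time 6
(row=1, col=3): c = 0.6200 + -0.6567i → escape time 3
(row=2, col=0): c = -0.2000 + -1.0633i → escape time 6
(row=2, col=1): c = 0.0733 + -1.0633i → escape time 4
(row=2, col=2): c = 0.3467 + -1.0633i → escape time 3
(row=2, col=3): c = 0.6200 + -1.0633i → escape time 2
(row=3, col=0): c = -0.2000 + -1.4700i → escape time 2
(row=3, col=1): c = 0.0733 + -1.4700i → escape time 2
(row=3, col=2): c = 0.3467 + -1.4700i → escape time 2
(row=3, col=3): c = 0.6200 + -1.4700i → escape time 2

Answer: 6664
6663
6432
2222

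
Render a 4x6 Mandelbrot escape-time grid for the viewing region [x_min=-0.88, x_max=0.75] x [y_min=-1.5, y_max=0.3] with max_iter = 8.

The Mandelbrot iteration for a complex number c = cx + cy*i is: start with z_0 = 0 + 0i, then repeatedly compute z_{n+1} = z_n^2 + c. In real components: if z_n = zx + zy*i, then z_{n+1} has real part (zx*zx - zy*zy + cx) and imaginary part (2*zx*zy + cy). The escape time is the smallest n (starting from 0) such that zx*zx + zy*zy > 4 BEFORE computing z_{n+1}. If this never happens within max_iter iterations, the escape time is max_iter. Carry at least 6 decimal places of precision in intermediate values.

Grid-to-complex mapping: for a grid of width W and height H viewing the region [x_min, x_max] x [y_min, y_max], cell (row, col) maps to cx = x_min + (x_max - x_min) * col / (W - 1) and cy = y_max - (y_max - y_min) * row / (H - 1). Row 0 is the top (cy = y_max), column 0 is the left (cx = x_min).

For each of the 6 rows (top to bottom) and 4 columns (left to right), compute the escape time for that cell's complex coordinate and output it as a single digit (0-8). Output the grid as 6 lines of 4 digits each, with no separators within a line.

(row=0, col=0): c = -0.8800 + 0.3000i → escape time 8
(row=0, col=1): c = -0.3367 + 0.3000i → escape time 8
(row=0, col=2): c = 0.2067 + 0.3000i → escape time 8
(row=0, col=3): c = 0.7500 + 0.3000i → escape time 3
(row=1, col=0): c = -0.8800 + -0.0600i → escape time 8
(row=1, col=1): c = -0.3367 + -0.0600i → escape time 8
(row=1, col=2): c = 0.2067 + -0.0600i → escape time 8
(row=1, col=3): c = 0.7500 + -0.0600i → escape time 3
(row=2, col=0): c = -0.8800 + -0.4200i → escape time 7
(row=2, col=1): c = -0.3367 + -0.4200i → escape time 8
(row=2, col=2): c = 0.2067 + -0.4200i → escape time 8
(row=2, col=3): c = 0.7500 + -0.4200i → escape time 3
(row=3, col=0): c = -0.8800 + -0.7800i → escape time 4
(row=3, col=1): c = -0.3367 + -0.7800i → escape time 7
(row=3, col=2): c = 0.2067 + -0.7800i → escape time 5
(row=3, col=3): c = 0.7500 + -0.7800i → escape time 2
(row=4, col=0): c = -0.8800 + -1.1400i → escape time 3
(row=4, col=1): c = -0.3367 + -1.1400i → escape time 4
(row=4, col=2): c = 0.2067 + -1.1400i → escape time 3
(row=4, col=3): c = 0.7500 + -1.1400i → escape time 2
(row=5, col=0): c = -0.8800 + -1.5000i → escape time 2
(row=5, col=1): c = -0.3367 + -1.5000i → escape time 2
(row=5, col=2): c = 0.2067 + -1.5000i → escape time 2
(row=5, col=3): c = 0.7500 + -1.5000i → escape time 2

Answer: 8883
8883
7883
4752
3432
2222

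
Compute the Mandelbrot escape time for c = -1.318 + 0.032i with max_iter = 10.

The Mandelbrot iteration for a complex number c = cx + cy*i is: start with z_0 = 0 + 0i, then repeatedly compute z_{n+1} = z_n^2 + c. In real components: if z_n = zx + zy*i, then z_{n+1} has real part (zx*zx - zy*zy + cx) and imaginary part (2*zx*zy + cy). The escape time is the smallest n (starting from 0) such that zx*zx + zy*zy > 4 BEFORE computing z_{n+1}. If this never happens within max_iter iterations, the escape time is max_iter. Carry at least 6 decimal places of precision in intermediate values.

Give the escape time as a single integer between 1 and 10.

z_0 = 0 + 0i, c = -1.3180 + 0.0320i
Iter 1: z = -1.3180 + 0.0320i, |z|^2 = 1.7381
Iter 2: z = 0.4181 + -0.0524i, |z|^2 = 0.1775
Iter 3: z = -1.1459 + -0.0118i, |z|^2 = 1.3133
Iter 4: z = -0.0050 + 0.0590i, |z|^2 = 0.0035
Iter 5: z = -1.3215 + 0.0314i, |z|^2 = 1.7472
Iter 6: z = 0.4273 + -0.0510i, |z|^2 = 0.1852
Iter 7: z = -1.1381 + -0.0116i, |z|^2 = 1.2953
Iter 8: z = -0.0230 + 0.0584i, |z|^2 = 0.0039
Iter 9: z = -1.3209 + 0.0293i, |z|^2 = 1.7456

Answer: 10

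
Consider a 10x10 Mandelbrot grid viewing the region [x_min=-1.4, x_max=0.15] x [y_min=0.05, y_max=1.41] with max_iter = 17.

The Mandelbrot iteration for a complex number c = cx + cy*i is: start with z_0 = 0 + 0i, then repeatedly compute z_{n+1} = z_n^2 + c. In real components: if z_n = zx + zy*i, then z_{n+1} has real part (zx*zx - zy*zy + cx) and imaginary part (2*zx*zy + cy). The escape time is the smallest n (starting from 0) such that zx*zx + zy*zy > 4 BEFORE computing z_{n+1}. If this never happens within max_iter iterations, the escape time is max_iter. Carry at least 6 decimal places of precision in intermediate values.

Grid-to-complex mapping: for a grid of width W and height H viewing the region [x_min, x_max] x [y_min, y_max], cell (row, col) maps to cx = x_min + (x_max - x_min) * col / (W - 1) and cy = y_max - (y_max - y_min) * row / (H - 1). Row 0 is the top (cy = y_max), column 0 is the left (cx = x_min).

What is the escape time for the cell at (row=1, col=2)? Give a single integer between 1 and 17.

Answer: 2

Derivation:
z_0 = 0 + 0i, c = -1.0556 + 1.2589i
Iter 1: z = -1.0556 + 1.2589i, |z|^2 = 2.6990
Iter 2: z = -1.5262 + -1.3988i, |z|^2 = 4.2857
Escaped at iteration 2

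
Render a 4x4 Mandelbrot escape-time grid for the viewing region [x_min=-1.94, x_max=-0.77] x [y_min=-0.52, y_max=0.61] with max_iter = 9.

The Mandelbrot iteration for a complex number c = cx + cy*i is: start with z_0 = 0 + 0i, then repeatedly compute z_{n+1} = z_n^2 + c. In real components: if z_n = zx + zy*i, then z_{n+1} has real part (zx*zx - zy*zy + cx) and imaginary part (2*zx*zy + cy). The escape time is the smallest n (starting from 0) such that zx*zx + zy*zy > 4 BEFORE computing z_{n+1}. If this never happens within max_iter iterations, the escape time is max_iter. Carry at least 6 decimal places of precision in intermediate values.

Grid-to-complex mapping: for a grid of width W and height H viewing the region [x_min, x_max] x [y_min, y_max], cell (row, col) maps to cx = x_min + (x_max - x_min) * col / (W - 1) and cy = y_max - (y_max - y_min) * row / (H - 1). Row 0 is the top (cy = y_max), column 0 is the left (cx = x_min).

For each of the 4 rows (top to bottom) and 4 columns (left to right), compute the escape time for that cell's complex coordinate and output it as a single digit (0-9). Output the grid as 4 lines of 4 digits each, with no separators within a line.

Answer: 1345
3599
4699
1356

Derivation:
(row=0, col=0): c = -1.9400 + 0.6100i → escape time 1
(row=0, col=1): c = -1.5500 + 0.6100i → escape time 3
(row=0, col=2): c = -1.1600 + 0.6100i → escape time 4
(row=0, col=3): c = -0.7700 + 0.6100i → escape time 5
(row=1, col=0): c = -1.9400 + 0.2333i → escape time 3
(row=1, col=1): c = -1.5500 + 0.2333i → escape time 5
(row=1, col=2): c = -1.1600 + 0.2333i → escape time 9
(row=1, col=3): c = -0.7700 + 0.2333i → escape time 9
(row=2, col=0): c = -1.9400 + -0.1433i → escape time 4
(row=2, col=1): c = -1.5500 + -0.1433i → escape time 6
(row=2, col=2): c = -1.1600 + -0.1433i → escape time 9
(row=2, col=3): c = -0.7700 + -0.1433i → escape time 9
(row=3, col=0): c = -1.9400 + -0.5200i → escape time 1
(row=3, col=1): c = -1.5500 + -0.5200i → escape time 3
(row=3, col=2): c = -1.1600 + -0.5200i → escape time 5
(row=3, col=3): c = -0.7700 + -0.5200i → escape time 6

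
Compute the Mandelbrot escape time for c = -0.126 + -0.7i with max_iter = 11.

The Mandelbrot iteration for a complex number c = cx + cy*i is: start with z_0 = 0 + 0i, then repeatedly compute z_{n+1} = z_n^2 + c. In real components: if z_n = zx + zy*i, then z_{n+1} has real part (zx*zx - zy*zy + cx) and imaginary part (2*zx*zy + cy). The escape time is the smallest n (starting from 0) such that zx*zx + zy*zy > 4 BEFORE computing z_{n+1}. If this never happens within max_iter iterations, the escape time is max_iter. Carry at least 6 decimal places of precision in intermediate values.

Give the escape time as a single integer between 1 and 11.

Answer: 11

Derivation:
z_0 = 0 + 0i, c = -0.1260 + -0.7000i
Iter 1: z = -0.1260 + -0.7000i, |z|^2 = 0.5059
Iter 2: z = -0.6001 + -0.5236i, |z|^2 = 0.6343
Iter 3: z = -0.0400 + -0.0716i, |z|^2 = 0.0067
Iter 4: z = -0.1295 + -0.6943i, |z|^2 = 0.4988
Iter 5: z = -0.5912 + -0.5202i, |z|^2 = 0.6201
Iter 6: z = -0.0470 + -0.0849i, |z|^2 = 0.0094
Iter 7: z = -0.1310 + -0.6920i, |z|^2 = 0.4961
Iter 8: z = -0.5877 + -0.5187i, |z|^2 = 0.6145
Iter 9: z = -0.0496 + -0.0903i, |z|^2 = 0.0106
Iter 10: z = -0.1317 + -0.6910i, |z|^2 = 0.4949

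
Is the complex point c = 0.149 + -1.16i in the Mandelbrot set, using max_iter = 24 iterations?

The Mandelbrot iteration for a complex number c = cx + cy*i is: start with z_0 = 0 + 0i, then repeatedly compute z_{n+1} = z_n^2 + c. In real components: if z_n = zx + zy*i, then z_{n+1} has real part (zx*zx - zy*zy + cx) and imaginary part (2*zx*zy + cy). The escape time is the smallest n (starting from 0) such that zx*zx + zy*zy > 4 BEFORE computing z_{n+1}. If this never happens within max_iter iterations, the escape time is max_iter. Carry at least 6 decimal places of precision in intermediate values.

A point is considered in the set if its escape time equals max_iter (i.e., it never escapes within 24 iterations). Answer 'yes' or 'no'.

Answer: no

Derivation:
z_0 = 0 + 0i, c = 0.1490 + -1.1600i
Iter 1: z = 0.1490 + -1.1600i, |z|^2 = 1.3678
Iter 2: z = -1.1744 + -1.5057i, |z|^2 = 3.6463
Iter 3: z = -0.7389 + 2.3765i, |z|^2 = 6.1938
Escaped at iteration 3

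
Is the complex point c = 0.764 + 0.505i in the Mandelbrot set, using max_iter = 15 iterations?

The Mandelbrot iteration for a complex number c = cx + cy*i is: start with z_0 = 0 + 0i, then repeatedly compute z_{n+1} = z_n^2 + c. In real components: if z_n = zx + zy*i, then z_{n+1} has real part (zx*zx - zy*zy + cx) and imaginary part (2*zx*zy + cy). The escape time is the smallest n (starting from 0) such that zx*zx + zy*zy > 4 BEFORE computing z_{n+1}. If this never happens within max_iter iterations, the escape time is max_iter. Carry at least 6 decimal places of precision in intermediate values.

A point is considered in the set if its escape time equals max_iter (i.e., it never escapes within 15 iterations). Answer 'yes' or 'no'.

Answer: no

Derivation:
z_0 = 0 + 0i, c = 0.7640 + 0.5050i
Iter 1: z = 0.7640 + 0.5050i, |z|^2 = 0.8387
Iter 2: z = 1.0927 + 1.2766i, |z|^2 = 2.8237
Iter 3: z = 0.3281 + 3.2949i, |z|^2 = 10.9640
Escaped at iteration 3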